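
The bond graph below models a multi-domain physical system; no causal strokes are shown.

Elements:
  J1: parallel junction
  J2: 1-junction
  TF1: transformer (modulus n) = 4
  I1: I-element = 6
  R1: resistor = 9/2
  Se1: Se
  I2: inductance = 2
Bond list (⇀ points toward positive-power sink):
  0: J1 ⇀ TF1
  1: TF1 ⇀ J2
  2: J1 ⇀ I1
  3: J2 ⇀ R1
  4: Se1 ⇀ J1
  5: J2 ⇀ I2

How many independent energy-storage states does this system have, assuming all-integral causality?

#4 stroke at J1  (Se1 (Se) sets effort on bond)
#0 stroke at TF1  (common-e at J1 fixed by 4)
#2 stroke at I1  (J1 effort already set via bond 4)
#1 stroke at J2  (TF TF1: opposite of bond 0)
#5 stroke at I2  (I2 outputs flow p/I2)
#3 stroke at J2  (J2 flow already set via bond 5)

2  (I1, I2 all integral)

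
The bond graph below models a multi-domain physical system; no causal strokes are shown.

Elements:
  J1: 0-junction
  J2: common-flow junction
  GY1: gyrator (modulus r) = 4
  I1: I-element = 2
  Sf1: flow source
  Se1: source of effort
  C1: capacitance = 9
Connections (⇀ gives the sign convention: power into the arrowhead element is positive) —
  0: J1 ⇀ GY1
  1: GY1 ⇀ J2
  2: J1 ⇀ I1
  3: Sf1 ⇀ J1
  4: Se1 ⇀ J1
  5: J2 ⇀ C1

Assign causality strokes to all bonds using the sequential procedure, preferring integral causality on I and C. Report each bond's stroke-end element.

#0 stroke at GY1
#1 stroke at GY1
#2 stroke at I1
#3 stroke at Sf1
#4 stroke at J1
#5 stroke at J2

bond 3 stroke at Sf1  (Sf1 (Sf) sets flow on bond)
bond 4 stroke at J1  (source Se1 imposes e)
bond 0 stroke at GY1  (common-e at J1 fixed by 4)
bond 2 stroke at I1  (common-e at J1 fixed by 4)
bond 1 stroke at GY1  (through GY1, causality inverts; strokes same side of GY1)
bond 5 stroke at J2  (common-f at J2 fixed by 1)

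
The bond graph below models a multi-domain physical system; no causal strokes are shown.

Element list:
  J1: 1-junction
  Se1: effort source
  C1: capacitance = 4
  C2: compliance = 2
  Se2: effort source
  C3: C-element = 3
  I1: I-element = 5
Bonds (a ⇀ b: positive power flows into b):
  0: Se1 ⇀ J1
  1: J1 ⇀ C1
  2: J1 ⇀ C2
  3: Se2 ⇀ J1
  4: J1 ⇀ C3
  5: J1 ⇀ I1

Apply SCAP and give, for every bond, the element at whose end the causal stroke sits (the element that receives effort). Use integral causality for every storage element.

b0 stroke→J1
b1 stroke→J1
b2 stroke→J1
b3 stroke→J1
b4 stroke→J1
b5 stroke→I1

β0 stroke→J1  (Se1: effort source, stroke at far end)
β3 stroke→J1  (Se2 fixes effort; stroke away)
β1 stroke→J1  (C1 integral (e out))
β2 stroke→J1  (prefer integral on C2)
β4 stroke→J1  (C3 integral (e out))
β5 stroke→I1  (J1 needs exactly one f-in)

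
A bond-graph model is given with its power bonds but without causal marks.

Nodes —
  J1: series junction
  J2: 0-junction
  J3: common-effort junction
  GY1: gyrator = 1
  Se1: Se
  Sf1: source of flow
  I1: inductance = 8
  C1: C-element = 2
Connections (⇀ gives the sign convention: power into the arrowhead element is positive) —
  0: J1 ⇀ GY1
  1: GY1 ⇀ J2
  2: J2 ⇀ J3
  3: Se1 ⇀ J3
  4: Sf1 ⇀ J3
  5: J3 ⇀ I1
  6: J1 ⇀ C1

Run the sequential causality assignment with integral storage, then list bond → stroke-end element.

bond 3 |J3  (source Se1 imposes e)
bond 4 |Sf1  (source Sf1 imposes f)
bond 2 |J2  (common-e at J3 fixed by 3)
bond 5 |I1  (J3: bond 3 brought effort, rest push out)
bond 1 |GY1  (J2 effort already set via bond 2)
bond 0 |GY1  (GY1 both-in/both-out from 1)
bond 6 |J1  (1-jn J1 has f-setter on 0)

bond 0 →GY1
bond 1 →GY1
bond 2 →J2
bond 3 →J3
bond 4 →Sf1
bond 5 →I1
bond 6 →J1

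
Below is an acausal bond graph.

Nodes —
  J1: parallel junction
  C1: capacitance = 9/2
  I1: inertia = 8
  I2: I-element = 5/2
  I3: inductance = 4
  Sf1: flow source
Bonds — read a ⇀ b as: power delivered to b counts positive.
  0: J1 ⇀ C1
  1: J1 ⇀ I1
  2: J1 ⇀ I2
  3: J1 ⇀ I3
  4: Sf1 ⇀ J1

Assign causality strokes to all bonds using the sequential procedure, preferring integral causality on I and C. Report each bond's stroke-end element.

bond 4 stroke→Sf1  (Sf1 (Sf) sets flow on bond)
bond 0 stroke→J1  (prefer integral on C1)
bond 1 stroke→I1  (J1 effort already set via bond 0)
bond 2 stroke→I2  (0-jn J1 has e-setter on 0)
bond 3 stroke→I3  (J1: bond 0 brought effort, rest push out)

bond 0 |J1
bond 1 |I1
bond 2 |I2
bond 3 |I3
bond 4 |Sf1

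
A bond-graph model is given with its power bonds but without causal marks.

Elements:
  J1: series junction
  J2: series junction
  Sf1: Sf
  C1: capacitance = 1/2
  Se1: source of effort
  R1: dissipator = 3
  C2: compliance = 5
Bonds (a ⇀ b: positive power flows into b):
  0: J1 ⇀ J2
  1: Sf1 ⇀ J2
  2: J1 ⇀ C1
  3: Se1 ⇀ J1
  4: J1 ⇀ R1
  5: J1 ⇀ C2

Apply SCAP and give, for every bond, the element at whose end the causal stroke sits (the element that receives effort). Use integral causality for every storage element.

β0 |J2
β1 |Sf1
β2 |J1
β3 |J1
β4 |J1
β5 |J1

b1 →Sf1  (Sf1 fixes flow; stroke at Sf1)
b3 →J1  (source Se1 imposes e)
b0 →J2  (common-f at J2 fixed by 1)
b2 →J1  (J1: bond 0 brought flow, rest push out)
b4 →J1  (J1: bond 0 brought flow, rest push out)
b5 →J1  (J1 flow already set via bond 0)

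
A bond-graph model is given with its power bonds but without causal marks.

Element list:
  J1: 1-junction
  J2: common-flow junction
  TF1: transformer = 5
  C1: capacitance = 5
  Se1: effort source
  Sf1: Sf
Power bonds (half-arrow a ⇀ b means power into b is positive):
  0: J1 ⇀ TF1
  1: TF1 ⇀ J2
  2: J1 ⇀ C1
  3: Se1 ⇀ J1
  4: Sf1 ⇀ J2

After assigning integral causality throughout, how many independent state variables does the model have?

bond 3 stroke→J1  (source Se1 imposes e)
bond 4 stroke→Sf1  (Sf1 fixes flow; stroke at Sf1)
bond 1 stroke→J2  (J2: bond 4 brought flow, rest push out)
bond 0 stroke→TF1  (TF1: transformer flips bond 1)
bond 2 stroke→J1  (J1: bond 0 brought flow, rest push out)

1  (C1 all integral)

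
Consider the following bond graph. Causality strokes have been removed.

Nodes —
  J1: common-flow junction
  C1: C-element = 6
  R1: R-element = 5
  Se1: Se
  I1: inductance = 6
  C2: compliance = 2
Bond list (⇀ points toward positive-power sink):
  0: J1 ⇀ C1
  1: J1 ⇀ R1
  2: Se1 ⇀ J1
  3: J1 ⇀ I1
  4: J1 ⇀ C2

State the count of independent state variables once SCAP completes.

β2 stroke→J1  (Se1: effort source, stroke at far end)
β0 stroke→J1  (C1: C, integral causality)
β3 stroke→I1  (I1 integral (f out))
β1 stroke→J1  (1-jn J1 has f-setter on 3)
β4 stroke→J1  (1-jn J1 has f-setter on 3)

3  (C1, C2, I1 all integral)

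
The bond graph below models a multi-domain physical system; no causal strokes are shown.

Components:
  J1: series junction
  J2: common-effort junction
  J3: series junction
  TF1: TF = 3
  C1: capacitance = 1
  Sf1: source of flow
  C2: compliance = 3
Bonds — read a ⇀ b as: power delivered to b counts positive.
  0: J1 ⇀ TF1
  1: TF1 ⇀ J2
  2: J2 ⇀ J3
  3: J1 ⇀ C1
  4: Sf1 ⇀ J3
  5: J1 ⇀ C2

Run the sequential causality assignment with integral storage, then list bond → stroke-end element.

b0 →TF1
b1 →J2
b2 →J3
b3 →J1
b4 →Sf1
b5 →J1

bond 4 |Sf1  (Sf1 fixes flow; stroke at Sf1)
bond 2 |J3  (1-jn J3 has f-setter on 4)
bond 1 |J2  (J2 needs exactly one e-in)
bond 0 |TF1  (through TF1, causality passes straight; one stroke at TF1)
bond 3 |J1  (J1 flow already set via bond 0)
bond 5 |J1  (J1: bond 0 brought flow, rest push out)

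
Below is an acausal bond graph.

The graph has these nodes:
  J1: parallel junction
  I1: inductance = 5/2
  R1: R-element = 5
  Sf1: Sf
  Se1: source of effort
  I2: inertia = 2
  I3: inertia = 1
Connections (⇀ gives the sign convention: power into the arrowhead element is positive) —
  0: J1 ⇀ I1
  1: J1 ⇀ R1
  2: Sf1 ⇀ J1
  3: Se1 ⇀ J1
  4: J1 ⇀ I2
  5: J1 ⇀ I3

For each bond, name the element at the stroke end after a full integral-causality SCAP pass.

#2 |Sf1  (Sf1 (Sf) sets flow on bond)
#3 |J1  (Se1 (Se) sets effort on bond)
#0 |I1  (J1 effort already set via bond 3)
#1 |R1  (common-e at J1 fixed by 3)
#4 |I2  (J1 effort already set via bond 3)
#5 |I3  (J1 effort already set via bond 3)

b0 →I1
b1 →R1
b2 →Sf1
b3 →J1
b4 →I2
b5 →I3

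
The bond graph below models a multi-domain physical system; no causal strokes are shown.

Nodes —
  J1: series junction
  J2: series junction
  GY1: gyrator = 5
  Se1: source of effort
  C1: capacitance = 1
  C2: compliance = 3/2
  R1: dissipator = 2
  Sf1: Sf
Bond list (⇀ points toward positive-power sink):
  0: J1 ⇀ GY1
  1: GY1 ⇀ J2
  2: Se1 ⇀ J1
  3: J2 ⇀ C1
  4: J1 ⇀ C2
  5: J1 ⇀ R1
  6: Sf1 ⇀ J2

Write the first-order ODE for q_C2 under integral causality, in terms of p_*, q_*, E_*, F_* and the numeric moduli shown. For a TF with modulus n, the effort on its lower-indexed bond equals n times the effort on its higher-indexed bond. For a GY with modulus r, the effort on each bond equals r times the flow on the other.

bond 2 →J1  (source Se1 imposes e)
bond 6 →Sf1  (Sf1: flow source, stroke at near end)
bond 1 →J2  (1-jn J2 has f-setter on 6)
bond 3 →J2  (common-f at J2 fixed by 6)
bond 0 →J1  (GY GY1: same side as bond 1)
bond 4 →J1  (C2: C, integral causality)
bond 5 →R1  (J1 needs exactly one f-in)

dq_C2/dt = E_Se1/2 - 5*F_Sf1/2 - q_C2/3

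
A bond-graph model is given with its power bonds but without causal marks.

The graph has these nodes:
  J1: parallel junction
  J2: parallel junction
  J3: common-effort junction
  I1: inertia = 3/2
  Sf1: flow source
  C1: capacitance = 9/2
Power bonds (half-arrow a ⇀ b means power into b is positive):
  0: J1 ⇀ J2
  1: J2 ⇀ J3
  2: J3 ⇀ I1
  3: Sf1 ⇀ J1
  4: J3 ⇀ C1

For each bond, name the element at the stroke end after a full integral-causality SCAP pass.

bond 3 stroke at Sf1  (Sf1: flow source, stroke at near end)
bond 0 stroke at J1  (only one effort-in slot at J1)
bond 1 stroke at J2  (only one effort-in slot at J2)
bond 2 stroke at I1  (I1: I, integral causality)
bond 4 stroke at J3  (closing 0-jn rule on J3)

b0 |J1
b1 |J2
b2 |I1
b3 |Sf1
b4 |J3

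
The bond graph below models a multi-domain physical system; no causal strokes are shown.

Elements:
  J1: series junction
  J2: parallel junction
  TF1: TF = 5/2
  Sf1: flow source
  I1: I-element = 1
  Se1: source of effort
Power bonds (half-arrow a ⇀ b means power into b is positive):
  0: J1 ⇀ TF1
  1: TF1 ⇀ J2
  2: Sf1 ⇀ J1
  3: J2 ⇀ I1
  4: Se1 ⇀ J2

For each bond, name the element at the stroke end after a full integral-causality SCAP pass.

#2 stroke at Sf1  (Sf1: flow source, stroke at near end)
#4 stroke at J2  (Se1 fixes effort; stroke away)
#0 stroke at J1  (common-f at J1 fixed by 2)
#1 stroke at TF1  (0-jn J2 has e-setter on 4)
#3 stroke at I1  (0-jn J2 has e-setter on 4)

β0 stroke at J1
β1 stroke at TF1
β2 stroke at Sf1
β3 stroke at I1
β4 stroke at J2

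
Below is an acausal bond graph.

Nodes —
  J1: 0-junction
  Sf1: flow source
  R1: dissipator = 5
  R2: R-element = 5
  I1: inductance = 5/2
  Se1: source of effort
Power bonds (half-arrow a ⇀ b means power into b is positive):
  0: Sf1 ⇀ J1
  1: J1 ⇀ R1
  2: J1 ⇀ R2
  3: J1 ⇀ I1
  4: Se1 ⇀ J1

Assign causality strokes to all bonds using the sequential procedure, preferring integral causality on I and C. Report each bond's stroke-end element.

b0 stroke at Sf1
b1 stroke at R1
b2 stroke at R2
b3 stroke at I1
b4 stroke at J1

β0 →Sf1  (Sf1: flow source, stroke at near end)
β4 →J1  (Se1: effort source, stroke at far end)
β1 →R1  (0-jn J1 has e-setter on 4)
β2 →R2  (common-e at J1 fixed by 4)
β3 →I1  (J1 effort already set via bond 4)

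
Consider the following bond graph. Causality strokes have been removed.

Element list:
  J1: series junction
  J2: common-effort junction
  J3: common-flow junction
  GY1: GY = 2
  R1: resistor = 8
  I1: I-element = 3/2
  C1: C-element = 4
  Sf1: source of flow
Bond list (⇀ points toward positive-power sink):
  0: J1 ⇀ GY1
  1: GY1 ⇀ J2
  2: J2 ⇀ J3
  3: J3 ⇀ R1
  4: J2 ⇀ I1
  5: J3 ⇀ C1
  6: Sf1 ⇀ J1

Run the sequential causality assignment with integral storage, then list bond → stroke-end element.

β0 →J1
β1 →J2
β2 →J3
β3 →R1
β4 →I1
β5 →J3
β6 →Sf1

bond 6 stroke at Sf1  (Sf1: flow source, stroke at near end)
bond 0 stroke at J1  (common-f at J1 fixed by 6)
bond 1 stroke at J2  (through GY1, causality inverts; strokes same side of GY1)
bond 2 stroke at J3  (0-jn J2 has e-setter on 1)
bond 4 stroke at I1  (J2: bond 1 brought effort, rest push out)
bond 5 stroke at J3  (prefer integral on C1)
bond 3 stroke at R1  (only one flow-in slot at J3)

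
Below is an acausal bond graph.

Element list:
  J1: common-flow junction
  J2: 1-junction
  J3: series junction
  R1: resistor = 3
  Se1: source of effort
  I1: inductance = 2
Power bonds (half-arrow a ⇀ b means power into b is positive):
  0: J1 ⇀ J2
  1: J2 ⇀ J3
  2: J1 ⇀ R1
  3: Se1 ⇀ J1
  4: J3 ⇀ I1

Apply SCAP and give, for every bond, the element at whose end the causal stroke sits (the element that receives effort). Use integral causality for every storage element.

bond 3 stroke at J1  (Se1 (Se) sets effort on bond)
bond 4 stroke at I1  (I1 outputs flow p/I1)
bond 1 stroke at J3  (common-f at J3 fixed by 4)
bond 0 stroke at J2  (J2 flow already set via bond 1)
bond 2 stroke at J1  (common-f at J1 fixed by 0)

bond 0 stroke→J2
bond 1 stroke→J3
bond 2 stroke→J1
bond 3 stroke→J1
bond 4 stroke→I1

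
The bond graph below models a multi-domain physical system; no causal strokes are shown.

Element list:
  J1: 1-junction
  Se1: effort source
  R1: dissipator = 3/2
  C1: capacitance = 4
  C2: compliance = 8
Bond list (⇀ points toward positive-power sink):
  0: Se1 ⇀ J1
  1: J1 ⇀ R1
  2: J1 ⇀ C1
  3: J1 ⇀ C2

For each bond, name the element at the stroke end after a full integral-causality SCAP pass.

β0 |J1  (source Se1 imposes e)
β2 |J1  (C1 integral (e out))
β3 |J1  (prefer integral on C2)
β1 |R1  (only one flow-in slot at J1)

b0 stroke at J1
b1 stroke at R1
b2 stroke at J1
b3 stroke at J1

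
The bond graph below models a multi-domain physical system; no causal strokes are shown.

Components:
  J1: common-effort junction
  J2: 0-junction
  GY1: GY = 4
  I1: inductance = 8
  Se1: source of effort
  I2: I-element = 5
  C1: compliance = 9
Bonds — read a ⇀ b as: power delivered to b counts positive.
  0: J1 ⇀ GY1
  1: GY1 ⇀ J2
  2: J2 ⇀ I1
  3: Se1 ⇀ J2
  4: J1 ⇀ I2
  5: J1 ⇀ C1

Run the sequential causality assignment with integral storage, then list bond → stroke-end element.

β0 →GY1
β1 →GY1
β2 →I1
β3 →J2
β4 →I2
β5 →J1

b3 stroke→J2  (Se1 (Se) sets effort on bond)
b1 stroke→GY1  (J2 effort already set via bond 3)
b2 stroke→I1  (common-e at J2 fixed by 3)
b0 stroke→GY1  (GY1 both-in/both-out from 1)
b4 stroke→I2  (I2 outputs flow p/I2)
b5 stroke→J1  (J1 needs exactly one e-in)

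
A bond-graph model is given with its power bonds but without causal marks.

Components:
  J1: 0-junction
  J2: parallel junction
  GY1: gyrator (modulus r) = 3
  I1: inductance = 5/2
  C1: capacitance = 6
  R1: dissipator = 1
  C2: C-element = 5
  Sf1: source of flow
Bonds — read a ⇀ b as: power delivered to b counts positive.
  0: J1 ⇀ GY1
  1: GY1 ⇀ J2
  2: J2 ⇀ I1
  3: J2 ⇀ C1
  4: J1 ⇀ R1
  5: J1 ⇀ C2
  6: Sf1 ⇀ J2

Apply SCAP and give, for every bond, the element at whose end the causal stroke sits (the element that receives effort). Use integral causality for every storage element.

β6 →Sf1  (Sf1 (Sf) sets flow on bond)
β2 →I1  (I1 integral (f out))
β3 →J2  (C1 integral (e out))
β1 →GY1  (J2: bond 3 brought effort, rest push out)
β0 →GY1  (GY GY1: same side as bond 1)
β5 →J1  (C2 outputs effort q/C2)
β4 →R1  (J1: bond 5 brought effort, rest push out)

#0 stroke→GY1
#1 stroke→GY1
#2 stroke→I1
#3 stroke→J2
#4 stroke→R1
#5 stroke→J1
#6 stroke→Sf1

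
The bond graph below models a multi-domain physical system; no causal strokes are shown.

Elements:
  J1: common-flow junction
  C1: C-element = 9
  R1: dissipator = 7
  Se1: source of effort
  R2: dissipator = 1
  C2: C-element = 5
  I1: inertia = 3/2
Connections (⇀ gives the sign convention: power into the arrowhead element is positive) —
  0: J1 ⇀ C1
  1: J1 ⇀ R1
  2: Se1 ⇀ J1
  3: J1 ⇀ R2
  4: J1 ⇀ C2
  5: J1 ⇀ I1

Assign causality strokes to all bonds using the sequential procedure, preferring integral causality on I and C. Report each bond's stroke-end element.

bond 2 stroke at J1  (source Se1 imposes e)
bond 0 stroke at J1  (prefer integral on C1)
bond 4 stroke at J1  (C2 integral (e out))
bond 5 stroke at I1  (I1: I, integral causality)
bond 1 stroke at J1  (J1 flow already set via bond 5)
bond 3 stroke at J1  (J1: bond 5 brought flow, rest push out)

b0 |J1
b1 |J1
b2 |J1
b3 |J1
b4 |J1
b5 |I1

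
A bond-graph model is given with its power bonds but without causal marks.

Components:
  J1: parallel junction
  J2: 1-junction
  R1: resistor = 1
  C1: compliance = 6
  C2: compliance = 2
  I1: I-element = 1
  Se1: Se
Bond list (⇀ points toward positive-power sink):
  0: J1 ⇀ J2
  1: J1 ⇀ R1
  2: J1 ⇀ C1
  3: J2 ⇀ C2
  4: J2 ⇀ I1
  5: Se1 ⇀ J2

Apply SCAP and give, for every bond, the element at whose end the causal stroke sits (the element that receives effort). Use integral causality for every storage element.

#5 |J2  (source Se1 imposes e)
#2 |J1  (C1: C, integral causality)
#0 |J2  (0-jn J1 has e-setter on 2)
#1 |R1  (J1 effort already set via bond 2)
#3 |J2  (C2 integral (e out))
#4 |I1  (only one flow-in slot at J2)

β0 stroke at J2
β1 stroke at R1
β2 stroke at J1
β3 stroke at J2
β4 stroke at I1
β5 stroke at J2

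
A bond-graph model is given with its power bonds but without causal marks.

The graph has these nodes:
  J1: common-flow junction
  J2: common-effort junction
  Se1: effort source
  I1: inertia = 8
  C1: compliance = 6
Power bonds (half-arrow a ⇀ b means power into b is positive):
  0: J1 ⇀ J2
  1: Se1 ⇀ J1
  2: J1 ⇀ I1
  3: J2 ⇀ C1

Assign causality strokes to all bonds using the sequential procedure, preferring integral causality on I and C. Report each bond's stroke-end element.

b1 stroke→J1  (source Se1 imposes e)
b2 stroke→I1  (I1 integral (f out))
b0 stroke→J1  (1-jn J1 has f-setter on 2)
b3 stroke→J2  (closing 0-jn rule on J2)

bond 0 stroke at J1
bond 1 stroke at J1
bond 2 stroke at I1
bond 3 stroke at J2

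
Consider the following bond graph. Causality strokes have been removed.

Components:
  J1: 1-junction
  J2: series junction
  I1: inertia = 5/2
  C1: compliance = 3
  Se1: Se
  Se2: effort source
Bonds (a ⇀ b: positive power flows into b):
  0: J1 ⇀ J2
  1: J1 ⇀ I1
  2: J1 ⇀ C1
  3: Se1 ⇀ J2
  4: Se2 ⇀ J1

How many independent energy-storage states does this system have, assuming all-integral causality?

#3 stroke at J2  (Se1 (Se) sets effort on bond)
#4 stroke at J1  (source Se2 imposes e)
#0 stroke at J1  (closing 1-jn rule on J2)
#1 stroke at I1  (I1 outputs flow p/I1)
#2 stroke at J1  (J1: bond 1 brought flow, rest push out)

2  (C1, I1 all integral)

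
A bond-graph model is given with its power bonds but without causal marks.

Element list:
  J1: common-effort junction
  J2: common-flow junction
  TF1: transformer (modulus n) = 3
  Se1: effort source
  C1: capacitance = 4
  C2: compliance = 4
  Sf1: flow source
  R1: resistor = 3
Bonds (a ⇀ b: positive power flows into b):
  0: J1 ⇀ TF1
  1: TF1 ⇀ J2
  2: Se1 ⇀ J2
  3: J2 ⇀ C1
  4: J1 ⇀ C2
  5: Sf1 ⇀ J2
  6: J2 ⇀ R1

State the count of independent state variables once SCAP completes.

β2 →J2  (Se1 fixes effort; stroke away)
β5 →Sf1  (Sf1 fixes flow; stroke at Sf1)
β1 →J2  (common-f at J2 fixed by 5)
β3 →J2  (common-f at J2 fixed by 5)
β6 →J2  (J2 flow already set via bond 5)
β0 →TF1  (TF1: transformer flips bond 1)
β4 →J1  (J1 needs exactly one e-in)

2  (C1, C2 all integral)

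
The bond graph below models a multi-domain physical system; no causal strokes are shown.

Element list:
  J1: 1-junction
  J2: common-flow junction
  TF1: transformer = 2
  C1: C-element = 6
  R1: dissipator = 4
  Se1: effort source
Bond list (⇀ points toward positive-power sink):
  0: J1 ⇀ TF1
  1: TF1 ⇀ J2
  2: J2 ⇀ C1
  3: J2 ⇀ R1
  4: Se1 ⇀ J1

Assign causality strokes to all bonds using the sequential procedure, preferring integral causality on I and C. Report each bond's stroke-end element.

β4 stroke at J1  (source Se1 imposes e)
β0 stroke at TF1  (J1: last free bond brings flow in)
β1 stroke at J2  (through TF1, causality passes straight; one stroke at TF1)
β2 stroke at J2  (C1 outputs effort q/C1)
β3 stroke at R1  (only one flow-in slot at J2)

β0 stroke→TF1
β1 stroke→J2
β2 stroke→J2
β3 stroke→R1
β4 stroke→J1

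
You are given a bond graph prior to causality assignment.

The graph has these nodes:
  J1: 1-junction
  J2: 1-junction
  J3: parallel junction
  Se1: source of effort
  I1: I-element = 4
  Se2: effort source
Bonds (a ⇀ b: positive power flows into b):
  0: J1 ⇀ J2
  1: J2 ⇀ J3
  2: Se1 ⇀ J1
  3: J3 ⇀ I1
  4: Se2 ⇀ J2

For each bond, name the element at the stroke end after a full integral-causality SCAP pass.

bond 2 stroke at J1  (source Se1 imposes e)
bond 4 stroke at J2  (Se2 (Se) sets effort on bond)
bond 0 stroke at J2  (only one flow-in slot at J1)
bond 1 stroke at J3  (only one flow-in slot at J2)
bond 3 stroke at I1  (J3 effort already set via bond 1)

b0 →J2
b1 →J3
b2 →J1
b3 →I1
b4 →J2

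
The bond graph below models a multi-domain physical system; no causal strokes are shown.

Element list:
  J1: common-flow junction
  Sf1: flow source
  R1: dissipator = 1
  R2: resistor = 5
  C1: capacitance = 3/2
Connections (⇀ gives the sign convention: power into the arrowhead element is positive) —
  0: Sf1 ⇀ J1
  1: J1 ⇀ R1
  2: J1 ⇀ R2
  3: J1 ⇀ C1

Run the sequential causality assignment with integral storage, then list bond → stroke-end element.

#0 stroke at Sf1  (Sf1 fixes flow; stroke at Sf1)
#1 stroke at J1  (common-f at J1 fixed by 0)
#2 stroke at J1  (common-f at J1 fixed by 0)
#3 stroke at J1  (common-f at J1 fixed by 0)

bond 0 |Sf1
bond 1 |J1
bond 2 |J1
bond 3 |J1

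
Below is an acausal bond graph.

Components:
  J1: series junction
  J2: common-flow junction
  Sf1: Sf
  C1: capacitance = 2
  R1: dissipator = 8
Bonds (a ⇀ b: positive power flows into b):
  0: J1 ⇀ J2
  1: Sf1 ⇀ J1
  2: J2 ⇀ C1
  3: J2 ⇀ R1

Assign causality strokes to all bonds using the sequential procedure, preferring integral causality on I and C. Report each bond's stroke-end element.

#1 →Sf1  (Sf1 (Sf) sets flow on bond)
#0 →J1  (J1 flow already set via bond 1)
#2 →J2  (1-jn J2 has f-setter on 0)
#3 →J2  (1-jn J2 has f-setter on 0)

bond 0 stroke→J1
bond 1 stroke→Sf1
bond 2 stroke→J2
bond 3 stroke→J2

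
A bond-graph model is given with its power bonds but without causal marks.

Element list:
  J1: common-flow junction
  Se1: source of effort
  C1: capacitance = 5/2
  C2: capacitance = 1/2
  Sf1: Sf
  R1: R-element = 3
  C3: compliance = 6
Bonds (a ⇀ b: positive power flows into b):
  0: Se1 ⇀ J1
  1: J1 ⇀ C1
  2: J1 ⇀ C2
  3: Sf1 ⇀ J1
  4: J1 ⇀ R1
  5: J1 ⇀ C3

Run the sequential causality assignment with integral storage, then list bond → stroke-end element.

bond 0 →J1
bond 1 →J1
bond 2 →J1
bond 3 →Sf1
bond 4 →J1
bond 5 →J1

β0 |J1  (source Se1 imposes e)
β3 |Sf1  (source Sf1 imposes f)
β1 |J1  (J1 flow already set via bond 3)
β2 |J1  (common-f at J1 fixed by 3)
β4 |J1  (1-jn J1 has f-setter on 3)
β5 |J1  (common-f at J1 fixed by 3)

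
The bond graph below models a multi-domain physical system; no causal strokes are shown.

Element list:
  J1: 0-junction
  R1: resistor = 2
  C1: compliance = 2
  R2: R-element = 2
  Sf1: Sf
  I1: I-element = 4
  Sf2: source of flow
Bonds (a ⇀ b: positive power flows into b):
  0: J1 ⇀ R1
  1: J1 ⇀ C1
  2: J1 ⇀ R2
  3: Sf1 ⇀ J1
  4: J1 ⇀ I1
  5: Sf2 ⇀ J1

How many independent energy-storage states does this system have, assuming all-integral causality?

β3 →Sf1  (Sf1 fixes flow; stroke at Sf1)
β5 →Sf2  (Sf2 fixes flow; stroke at Sf2)
β1 →J1  (C1: C, integral causality)
β0 →R1  (0-jn J1 has e-setter on 1)
β2 →R2  (J1: bond 1 brought effort, rest push out)
β4 →I1  (0-jn J1 has e-setter on 1)

2  (C1, I1 all integral)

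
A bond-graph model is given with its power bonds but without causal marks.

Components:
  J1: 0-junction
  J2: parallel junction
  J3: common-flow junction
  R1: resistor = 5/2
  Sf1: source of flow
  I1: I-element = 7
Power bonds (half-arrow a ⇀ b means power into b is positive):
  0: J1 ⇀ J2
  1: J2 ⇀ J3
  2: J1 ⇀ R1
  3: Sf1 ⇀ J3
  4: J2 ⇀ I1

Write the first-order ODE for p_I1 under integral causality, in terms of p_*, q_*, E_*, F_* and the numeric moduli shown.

dp_I1/dt = -5*F_Sf1/2 - 5*p_I1/14

β3 →Sf1  (Sf1: flow source, stroke at near end)
β1 →J3  (J3 flow already set via bond 3)
β4 →I1  (prefer integral on I1)
β0 →J2  (only one effort-in slot at J2)
β2 →J1  (J1: last free bond brings effort in)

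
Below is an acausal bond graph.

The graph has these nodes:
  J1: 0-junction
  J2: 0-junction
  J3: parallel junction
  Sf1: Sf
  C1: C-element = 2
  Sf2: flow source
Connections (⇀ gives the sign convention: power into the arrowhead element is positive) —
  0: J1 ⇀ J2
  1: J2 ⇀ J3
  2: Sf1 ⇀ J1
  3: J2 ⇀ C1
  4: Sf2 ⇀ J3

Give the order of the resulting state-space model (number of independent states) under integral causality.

1  (C1 all integral)

bond 2 →Sf1  (source Sf1 imposes f)
bond 4 →Sf2  (Sf2 (Sf) sets flow on bond)
bond 0 →J1  (J1: last free bond brings effort in)
bond 1 →J3  (J3: last free bond brings effort in)
bond 3 →J2  (J2: last free bond brings effort in)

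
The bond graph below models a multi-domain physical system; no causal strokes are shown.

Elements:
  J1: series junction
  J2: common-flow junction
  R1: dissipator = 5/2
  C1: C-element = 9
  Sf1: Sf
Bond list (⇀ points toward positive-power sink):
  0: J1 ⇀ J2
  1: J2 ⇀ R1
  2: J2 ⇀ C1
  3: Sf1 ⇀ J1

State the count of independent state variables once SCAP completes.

1  (C1 all integral)

#3 |Sf1  (source Sf1 imposes f)
#0 |J1  (1-jn J1 has f-setter on 3)
#1 |J2  (common-f at J2 fixed by 0)
#2 |J2  (common-f at J2 fixed by 0)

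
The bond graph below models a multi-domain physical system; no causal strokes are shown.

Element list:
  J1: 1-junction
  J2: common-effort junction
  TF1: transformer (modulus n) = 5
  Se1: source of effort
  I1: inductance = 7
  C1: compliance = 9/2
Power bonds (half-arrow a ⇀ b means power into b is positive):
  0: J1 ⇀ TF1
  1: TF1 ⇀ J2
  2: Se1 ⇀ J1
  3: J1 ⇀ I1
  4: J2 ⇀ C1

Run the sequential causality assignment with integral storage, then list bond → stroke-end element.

#0 →J1
#1 →TF1
#2 →J1
#3 →I1
#4 →J2

b2 |J1  (Se1: effort source, stroke at far end)
b3 |I1  (I1: I, integral causality)
b0 |J1  (1-jn J1 has f-setter on 3)
b1 |TF1  (TF1: transformer flips bond 0)
b4 |J2  (J2: last free bond brings effort in)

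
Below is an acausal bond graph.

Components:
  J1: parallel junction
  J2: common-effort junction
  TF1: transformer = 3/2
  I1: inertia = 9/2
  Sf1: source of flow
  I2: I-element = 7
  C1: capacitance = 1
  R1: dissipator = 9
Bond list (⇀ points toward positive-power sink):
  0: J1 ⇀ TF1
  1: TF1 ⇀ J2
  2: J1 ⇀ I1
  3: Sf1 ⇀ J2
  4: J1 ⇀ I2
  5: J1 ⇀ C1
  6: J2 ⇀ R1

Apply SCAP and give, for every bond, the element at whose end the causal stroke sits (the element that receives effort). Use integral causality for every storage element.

β3 →Sf1  (Sf1 fixes flow; stroke at Sf1)
β2 →I1  (I1 outputs flow p/I1)
β4 →I2  (I2 outputs flow p/I2)
β5 →J1  (C1: C, integral causality)
β0 →TF1  (common-e at J1 fixed by 5)
β1 →J2  (TF TF1: opposite of bond 0)
β6 →R1  (common-e at J2 fixed by 1)

b0 |TF1
b1 |J2
b2 |I1
b3 |Sf1
b4 |I2
b5 |J1
b6 |R1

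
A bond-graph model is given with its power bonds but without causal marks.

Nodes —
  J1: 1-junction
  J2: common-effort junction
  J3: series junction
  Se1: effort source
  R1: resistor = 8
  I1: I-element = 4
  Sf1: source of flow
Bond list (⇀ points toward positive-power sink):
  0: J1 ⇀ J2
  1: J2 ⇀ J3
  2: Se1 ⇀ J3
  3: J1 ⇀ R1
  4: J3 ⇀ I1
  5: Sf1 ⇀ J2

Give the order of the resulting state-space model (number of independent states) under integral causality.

β2 stroke→J3  (source Se1 imposes e)
β5 stroke→Sf1  (Sf1 (Sf) sets flow on bond)
β4 stroke→I1  (prefer integral on I1)
β1 stroke→J3  (1-jn J3 has f-setter on 4)
β0 stroke→J2  (only one effort-in slot at J2)
β3 stroke→J1  (1-jn J1 has f-setter on 0)

1  (I1 all integral)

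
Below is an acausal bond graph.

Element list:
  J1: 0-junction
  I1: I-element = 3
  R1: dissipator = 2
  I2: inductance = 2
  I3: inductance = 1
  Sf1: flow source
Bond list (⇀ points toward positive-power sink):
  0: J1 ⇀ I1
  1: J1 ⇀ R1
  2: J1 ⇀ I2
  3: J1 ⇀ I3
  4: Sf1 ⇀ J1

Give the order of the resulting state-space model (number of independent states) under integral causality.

bond 4 stroke→Sf1  (Sf1 (Sf) sets flow on bond)
bond 0 stroke→I1  (I1 integral (f out))
bond 2 stroke→I2  (I2 integral (f out))
bond 3 stroke→I3  (I3 outputs flow p/I3)
bond 1 stroke→J1  (J1: last free bond brings effort in)

3  (I1, I2, I3 all integral)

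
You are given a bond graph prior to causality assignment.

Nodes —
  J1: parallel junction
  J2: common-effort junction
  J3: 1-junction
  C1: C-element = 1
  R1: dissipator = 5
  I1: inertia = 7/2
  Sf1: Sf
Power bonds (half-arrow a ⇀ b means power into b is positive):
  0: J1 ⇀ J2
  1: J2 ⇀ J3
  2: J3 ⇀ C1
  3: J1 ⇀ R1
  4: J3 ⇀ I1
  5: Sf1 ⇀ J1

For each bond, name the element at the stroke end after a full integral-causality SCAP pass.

b0 stroke→J2
b1 stroke→J3
b2 stroke→J3
b3 stroke→J1
b4 stroke→I1
b5 stroke→Sf1

#5 stroke at Sf1  (Sf1 (Sf) sets flow on bond)
#2 stroke at J3  (C1: C, integral causality)
#4 stroke at I1  (prefer integral on I1)
#1 stroke at J3  (common-f at J3 fixed by 4)
#0 stroke at J2  (closing 0-jn rule on J2)
#3 stroke at J1  (J1 needs exactly one e-in)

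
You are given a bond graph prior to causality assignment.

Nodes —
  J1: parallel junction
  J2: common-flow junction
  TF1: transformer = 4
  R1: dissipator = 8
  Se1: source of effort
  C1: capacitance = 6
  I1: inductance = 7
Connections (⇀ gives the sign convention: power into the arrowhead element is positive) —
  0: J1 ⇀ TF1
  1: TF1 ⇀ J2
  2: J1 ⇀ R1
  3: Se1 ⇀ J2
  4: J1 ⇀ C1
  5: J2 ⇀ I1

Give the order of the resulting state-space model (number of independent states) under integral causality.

bond 3 stroke→J2  (Se1: effort source, stroke at far end)
bond 4 stroke→J1  (C1 integral (e out))
bond 0 stroke→TF1  (J1 effort already set via bond 4)
bond 2 stroke→R1  (common-e at J1 fixed by 4)
bond 1 stroke→J2  (TF1 one-in-one-out from 0)
bond 5 stroke→I1  (J2 needs exactly one f-in)

2  (C1, I1 all integral)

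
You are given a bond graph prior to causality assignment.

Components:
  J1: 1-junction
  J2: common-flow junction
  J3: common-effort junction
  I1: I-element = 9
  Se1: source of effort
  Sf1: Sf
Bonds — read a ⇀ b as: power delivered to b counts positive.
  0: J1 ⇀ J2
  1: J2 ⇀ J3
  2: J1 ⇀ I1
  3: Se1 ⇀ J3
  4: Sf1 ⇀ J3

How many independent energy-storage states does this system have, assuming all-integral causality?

1  (I1 all integral)

b3 stroke at J3  (Se1 (Se) sets effort on bond)
b4 stroke at Sf1  (Sf1 fixes flow; stroke at Sf1)
b1 stroke at J2  (0-jn J3 has e-setter on 3)
b0 stroke at J1  (only one flow-in slot at J2)
b2 stroke at I1  (J1: last free bond brings flow in)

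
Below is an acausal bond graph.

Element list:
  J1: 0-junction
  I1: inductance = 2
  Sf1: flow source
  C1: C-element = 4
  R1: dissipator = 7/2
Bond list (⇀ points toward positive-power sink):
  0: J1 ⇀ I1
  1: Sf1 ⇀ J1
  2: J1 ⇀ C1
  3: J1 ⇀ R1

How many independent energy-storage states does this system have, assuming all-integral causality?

β1 stroke at Sf1  (Sf1: flow source, stroke at near end)
β0 stroke at I1  (I1: I, integral causality)
β2 stroke at J1  (C1 integral (e out))
β3 stroke at R1  (J1 effort already set via bond 2)

2  (C1, I1 all integral)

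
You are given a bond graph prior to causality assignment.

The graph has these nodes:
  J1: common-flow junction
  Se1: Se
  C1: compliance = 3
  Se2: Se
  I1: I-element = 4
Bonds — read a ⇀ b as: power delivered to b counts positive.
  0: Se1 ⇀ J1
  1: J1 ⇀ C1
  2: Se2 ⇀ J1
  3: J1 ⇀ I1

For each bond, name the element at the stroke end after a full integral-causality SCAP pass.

bond 0 |J1  (source Se1 imposes e)
bond 2 |J1  (Se2: effort source, stroke at far end)
bond 1 |J1  (C1 outputs effort q/C1)
bond 3 |I1  (only one flow-in slot at J1)

bond 0 |J1
bond 1 |J1
bond 2 |J1
bond 3 |I1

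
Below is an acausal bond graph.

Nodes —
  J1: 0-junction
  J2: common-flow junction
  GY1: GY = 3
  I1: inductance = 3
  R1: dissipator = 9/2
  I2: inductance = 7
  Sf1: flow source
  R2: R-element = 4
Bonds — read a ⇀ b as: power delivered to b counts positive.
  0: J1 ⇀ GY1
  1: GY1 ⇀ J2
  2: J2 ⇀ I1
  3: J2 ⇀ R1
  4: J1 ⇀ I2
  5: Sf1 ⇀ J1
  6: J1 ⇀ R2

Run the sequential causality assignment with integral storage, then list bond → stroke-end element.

b5 stroke at Sf1  (source Sf1 imposes f)
b2 stroke at I1  (I1 integral (f out))
b1 stroke at J2  (common-f at J2 fixed by 2)
b3 stroke at J2  (1-jn J2 has f-setter on 2)
b0 stroke at J1  (through GY1, causality inverts; strokes same side of GY1)
b4 stroke at I2  (common-e at J1 fixed by 0)
b6 stroke at R2  (J1 effort already set via bond 0)

#0 |J1
#1 |J2
#2 |I1
#3 |J2
#4 |I2
#5 |Sf1
#6 |R2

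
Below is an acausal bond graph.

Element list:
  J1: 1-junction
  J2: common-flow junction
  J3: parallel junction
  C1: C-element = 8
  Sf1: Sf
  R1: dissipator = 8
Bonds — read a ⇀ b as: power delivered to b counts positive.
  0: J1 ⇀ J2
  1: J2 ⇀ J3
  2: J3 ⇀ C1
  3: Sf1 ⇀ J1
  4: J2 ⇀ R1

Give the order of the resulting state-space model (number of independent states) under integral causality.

bond 3 |Sf1  (source Sf1 imposes f)
bond 0 |J1  (1-jn J1 has f-setter on 3)
bond 1 |J2  (common-f at J2 fixed by 0)
bond 4 |J2  (common-f at J2 fixed by 0)
bond 2 |J3  (only one effort-in slot at J3)

1  (C1 all integral)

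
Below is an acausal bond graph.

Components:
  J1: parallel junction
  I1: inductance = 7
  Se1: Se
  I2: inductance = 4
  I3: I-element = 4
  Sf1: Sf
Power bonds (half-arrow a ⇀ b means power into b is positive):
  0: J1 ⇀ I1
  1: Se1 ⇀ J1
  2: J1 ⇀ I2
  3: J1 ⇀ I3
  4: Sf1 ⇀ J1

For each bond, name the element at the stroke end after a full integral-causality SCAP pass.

b1 stroke→J1  (Se1 (Se) sets effort on bond)
b4 stroke→Sf1  (Sf1 (Sf) sets flow on bond)
b0 stroke→I1  (0-jn J1 has e-setter on 1)
b2 stroke→I2  (0-jn J1 has e-setter on 1)
b3 stroke→I3  (common-e at J1 fixed by 1)

bond 0 →I1
bond 1 →J1
bond 2 →I2
bond 3 →I3
bond 4 →Sf1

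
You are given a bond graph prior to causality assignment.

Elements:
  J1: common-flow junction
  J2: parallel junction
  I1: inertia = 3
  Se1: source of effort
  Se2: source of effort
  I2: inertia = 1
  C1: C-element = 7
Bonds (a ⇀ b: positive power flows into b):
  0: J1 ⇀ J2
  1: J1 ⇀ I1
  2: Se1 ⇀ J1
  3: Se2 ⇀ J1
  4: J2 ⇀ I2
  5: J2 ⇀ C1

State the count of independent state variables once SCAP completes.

3  (C1, I1, I2 all integral)

b2 stroke at J1  (Se1 (Se) sets effort on bond)
b3 stroke at J1  (Se2 (Se) sets effort on bond)
b1 stroke at I1  (I1: I, integral causality)
b0 stroke at J1  (J1 flow already set via bond 1)
b4 stroke at I2  (I2 integral (f out))
b5 stroke at J2  (J2: last free bond brings effort in)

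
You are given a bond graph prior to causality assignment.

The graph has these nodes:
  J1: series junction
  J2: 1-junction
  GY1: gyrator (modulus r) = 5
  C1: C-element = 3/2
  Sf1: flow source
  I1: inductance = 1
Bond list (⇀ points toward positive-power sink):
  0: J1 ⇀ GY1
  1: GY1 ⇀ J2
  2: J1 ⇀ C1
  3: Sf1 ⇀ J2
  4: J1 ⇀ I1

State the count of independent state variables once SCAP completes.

b3 stroke→Sf1  (source Sf1 imposes f)
b1 stroke→J2  (J2 flow already set via bond 3)
b0 stroke→J1  (through GY1, causality inverts; strokes same side of GY1)
b2 stroke→J1  (C1 outputs effort q/C1)
b4 stroke→I1  (only one flow-in slot at J1)

2  (C1, I1 all integral)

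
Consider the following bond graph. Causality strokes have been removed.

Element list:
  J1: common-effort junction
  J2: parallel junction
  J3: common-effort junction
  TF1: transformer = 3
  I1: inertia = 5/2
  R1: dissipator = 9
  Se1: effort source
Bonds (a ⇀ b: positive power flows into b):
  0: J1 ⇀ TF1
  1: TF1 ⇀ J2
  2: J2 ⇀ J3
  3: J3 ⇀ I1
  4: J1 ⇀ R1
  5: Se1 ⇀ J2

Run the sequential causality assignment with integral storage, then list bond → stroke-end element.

bond 5 →J2  (Se1: effort source, stroke at far end)
bond 1 →TF1  (0-jn J2 has e-setter on 5)
bond 2 →J3  (0-jn J2 has e-setter on 5)
bond 3 →I1  (common-e at J3 fixed by 2)
bond 0 →J1  (through TF1, causality passes straight; one stroke at TF1)
bond 4 →R1  (common-e at J1 fixed by 0)

#0 |J1
#1 |TF1
#2 |J3
#3 |I1
#4 |R1
#5 |J2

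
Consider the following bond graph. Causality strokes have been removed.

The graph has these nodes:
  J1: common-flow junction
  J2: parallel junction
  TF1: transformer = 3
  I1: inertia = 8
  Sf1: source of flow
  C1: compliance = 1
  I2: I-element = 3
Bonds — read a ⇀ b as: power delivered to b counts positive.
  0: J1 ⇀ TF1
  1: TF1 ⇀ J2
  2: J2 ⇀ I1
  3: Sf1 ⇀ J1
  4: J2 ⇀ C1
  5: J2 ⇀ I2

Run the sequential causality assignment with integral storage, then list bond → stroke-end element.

b3 stroke at Sf1  (Sf1 (Sf) sets flow on bond)
b0 stroke at J1  (common-f at J1 fixed by 3)
b1 stroke at TF1  (TF1: transformer flips bond 0)
b2 stroke at I1  (I1 outputs flow p/I1)
b4 stroke at J2  (C1: C, integral causality)
b5 stroke at I2  (0-jn J2 has e-setter on 4)

bond 0 stroke→J1
bond 1 stroke→TF1
bond 2 stroke→I1
bond 3 stroke→Sf1
bond 4 stroke→J2
bond 5 stroke→I2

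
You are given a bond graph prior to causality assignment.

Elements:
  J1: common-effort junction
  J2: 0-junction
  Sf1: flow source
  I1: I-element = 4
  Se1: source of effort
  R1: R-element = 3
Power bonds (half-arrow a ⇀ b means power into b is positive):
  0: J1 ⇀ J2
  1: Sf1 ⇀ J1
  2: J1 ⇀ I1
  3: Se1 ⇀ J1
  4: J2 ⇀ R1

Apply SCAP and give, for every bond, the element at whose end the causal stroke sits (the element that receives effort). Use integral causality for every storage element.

b0 |J2
b1 |Sf1
b2 |I1
b3 |J1
b4 |R1

β1 →Sf1  (Sf1 fixes flow; stroke at Sf1)
β3 →J1  (Se1 (Se) sets effort on bond)
β0 →J2  (J1: bond 3 brought effort, rest push out)
β2 →I1  (0-jn J1 has e-setter on 3)
β4 →R1  (J2: bond 0 brought effort, rest push out)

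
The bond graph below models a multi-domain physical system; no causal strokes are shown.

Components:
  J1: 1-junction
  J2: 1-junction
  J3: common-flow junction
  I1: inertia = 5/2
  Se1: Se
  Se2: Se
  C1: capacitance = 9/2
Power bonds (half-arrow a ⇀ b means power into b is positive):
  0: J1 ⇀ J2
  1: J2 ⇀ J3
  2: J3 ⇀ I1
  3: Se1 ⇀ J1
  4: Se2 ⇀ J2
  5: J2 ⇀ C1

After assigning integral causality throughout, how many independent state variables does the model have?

b3 →J1  (source Se1 imposes e)
b4 →J2  (Se2 (Se) sets effort on bond)
b0 →J2  (J1 needs exactly one f-in)
b2 →I1  (prefer integral on I1)
b1 →J3  (J3 flow already set via bond 2)
b5 →J2  (1-jn J2 has f-setter on 1)

2  (C1, I1 all integral)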